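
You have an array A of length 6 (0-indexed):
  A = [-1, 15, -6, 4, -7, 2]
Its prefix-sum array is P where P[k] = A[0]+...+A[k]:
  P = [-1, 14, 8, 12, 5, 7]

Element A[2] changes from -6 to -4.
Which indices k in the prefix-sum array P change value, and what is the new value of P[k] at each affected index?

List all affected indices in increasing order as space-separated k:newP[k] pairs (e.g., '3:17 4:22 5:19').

P[k] = A[0] + ... + A[k]
P[k] includes A[2] iff k >= 2
Affected indices: 2, 3, ..., 5; delta = 2
  P[2]: 8 + 2 = 10
  P[3]: 12 + 2 = 14
  P[4]: 5 + 2 = 7
  P[5]: 7 + 2 = 9

Answer: 2:10 3:14 4:7 5:9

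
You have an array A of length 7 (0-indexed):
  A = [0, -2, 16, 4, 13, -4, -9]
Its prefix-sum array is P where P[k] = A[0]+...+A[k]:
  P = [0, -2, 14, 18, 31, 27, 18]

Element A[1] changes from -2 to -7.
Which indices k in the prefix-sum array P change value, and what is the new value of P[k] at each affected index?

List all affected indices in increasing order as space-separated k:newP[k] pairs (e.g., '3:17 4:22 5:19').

P[k] = A[0] + ... + A[k]
P[k] includes A[1] iff k >= 1
Affected indices: 1, 2, ..., 6; delta = -5
  P[1]: -2 + -5 = -7
  P[2]: 14 + -5 = 9
  P[3]: 18 + -5 = 13
  P[4]: 31 + -5 = 26
  P[5]: 27 + -5 = 22
  P[6]: 18 + -5 = 13

Answer: 1:-7 2:9 3:13 4:26 5:22 6:13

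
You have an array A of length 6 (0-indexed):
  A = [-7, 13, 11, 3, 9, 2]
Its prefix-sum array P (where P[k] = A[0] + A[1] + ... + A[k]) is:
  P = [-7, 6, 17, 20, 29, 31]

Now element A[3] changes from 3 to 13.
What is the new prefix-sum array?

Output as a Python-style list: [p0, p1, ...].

Change: A[3] 3 -> 13, delta = 10
P[k] for k < 3: unchanged (A[3] not included)
P[k] for k >= 3: shift by delta = 10
  P[0] = -7 + 0 = -7
  P[1] = 6 + 0 = 6
  P[2] = 17 + 0 = 17
  P[3] = 20 + 10 = 30
  P[4] = 29 + 10 = 39
  P[5] = 31 + 10 = 41

Answer: [-7, 6, 17, 30, 39, 41]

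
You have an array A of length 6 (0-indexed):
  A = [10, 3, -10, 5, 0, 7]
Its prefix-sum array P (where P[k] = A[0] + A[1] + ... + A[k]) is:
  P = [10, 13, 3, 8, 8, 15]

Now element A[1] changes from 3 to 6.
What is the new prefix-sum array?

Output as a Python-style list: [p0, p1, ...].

Answer: [10, 16, 6, 11, 11, 18]

Derivation:
Change: A[1] 3 -> 6, delta = 3
P[k] for k < 1: unchanged (A[1] not included)
P[k] for k >= 1: shift by delta = 3
  P[0] = 10 + 0 = 10
  P[1] = 13 + 3 = 16
  P[2] = 3 + 3 = 6
  P[3] = 8 + 3 = 11
  P[4] = 8 + 3 = 11
  P[5] = 15 + 3 = 18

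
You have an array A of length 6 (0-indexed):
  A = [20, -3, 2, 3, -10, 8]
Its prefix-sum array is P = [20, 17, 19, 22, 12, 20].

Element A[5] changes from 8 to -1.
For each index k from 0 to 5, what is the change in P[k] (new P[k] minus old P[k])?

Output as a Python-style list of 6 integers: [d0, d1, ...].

Element change: A[5] 8 -> -1, delta = -9
For k < 5: P[k] unchanged, delta_P[k] = 0
For k >= 5: P[k] shifts by exactly -9
Delta array: [0, 0, 0, 0, 0, -9]

Answer: [0, 0, 0, 0, 0, -9]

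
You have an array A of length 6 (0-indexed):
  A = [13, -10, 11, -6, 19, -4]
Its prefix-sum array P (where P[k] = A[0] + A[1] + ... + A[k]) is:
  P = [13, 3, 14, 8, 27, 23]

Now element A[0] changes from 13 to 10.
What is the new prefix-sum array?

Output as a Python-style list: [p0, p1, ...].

Answer: [10, 0, 11, 5, 24, 20]

Derivation:
Change: A[0] 13 -> 10, delta = -3
P[k] for k < 0: unchanged (A[0] not included)
P[k] for k >= 0: shift by delta = -3
  P[0] = 13 + -3 = 10
  P[1] = 3 + -3 = 0
  P[2] = 14 + -3 = 11
  P[3] = 8 + -3 = 5
  P[4] = 27 + -3 = 24
  P[5] = 23 + -3 = 20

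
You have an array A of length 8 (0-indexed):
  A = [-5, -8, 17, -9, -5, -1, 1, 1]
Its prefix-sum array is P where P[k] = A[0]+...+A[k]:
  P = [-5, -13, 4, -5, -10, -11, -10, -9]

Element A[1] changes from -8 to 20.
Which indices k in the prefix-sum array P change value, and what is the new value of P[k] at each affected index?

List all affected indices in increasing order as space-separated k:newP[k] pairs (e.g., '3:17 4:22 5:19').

Answer: 1:15 2:32 3:23 4:18 5:17 6:18 7:19

Derivation:
P[k] = A[0] + ... + A[k]
P[k] includes A[1] iff k >= 1
Affected indices: 1, 2, ..., 7; delta = 28
  P[1]: -13 + 28 = 15
  P[2]: 4 + 28 = 32
  P[3]: -5 + 28 = 23
  P[4]: -10 + 28 = 18
  P[5]: -11 + 28 = 17
  P[6]: -10 + 28 = 18
  P[7]: -9 + 28 = 19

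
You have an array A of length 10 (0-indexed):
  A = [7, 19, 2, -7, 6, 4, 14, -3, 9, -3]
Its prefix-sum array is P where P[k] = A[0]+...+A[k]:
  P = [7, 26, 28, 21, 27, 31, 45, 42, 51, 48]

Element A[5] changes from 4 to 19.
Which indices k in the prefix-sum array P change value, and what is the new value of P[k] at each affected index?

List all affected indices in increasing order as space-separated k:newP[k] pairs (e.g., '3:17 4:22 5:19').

P[k] = A[0] + ... + A[k]
P[k] includes A[5] iff k >= 5
Affected indices: 5, 6, ..., 9; delta = 15
  P[5]: 31 + 15 = 46
  P[6]: 45 + 15 = 60
  P[7]: 42 + 15 = 57
  P[8]: 51 + 15 = 66
  P[9]: 48 + 15 = 63

Answer: 5:46 6:60 7:57 8:66 9:63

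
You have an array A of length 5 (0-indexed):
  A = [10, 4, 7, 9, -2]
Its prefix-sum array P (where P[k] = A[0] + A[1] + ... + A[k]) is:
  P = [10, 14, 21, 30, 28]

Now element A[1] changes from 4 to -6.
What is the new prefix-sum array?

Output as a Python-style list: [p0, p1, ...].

Change: A[1] 4 -> -6, delta = -10
P[k] for k < 1: unchanged (A[1] not included)
P[k] for k >= 1: shift by delta = -10
  P[0] = 10 + 0 = 10
  P[1] = 14 + -10 = 4
  P[2] = 21 + -10 = 11
  P[3] = 30 + -10 = 20
  P[4] = 28 + -10 = 18

Answer: [10, 4, 11, 20, 18]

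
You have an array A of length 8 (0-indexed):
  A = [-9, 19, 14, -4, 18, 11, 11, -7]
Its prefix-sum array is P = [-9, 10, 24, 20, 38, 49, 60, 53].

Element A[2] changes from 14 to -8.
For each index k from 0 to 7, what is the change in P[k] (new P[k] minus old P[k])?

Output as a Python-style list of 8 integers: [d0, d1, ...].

Element change: A[2] 14 -> -8, delta = -22
For k < 2: P[k] unchanged, delta_P[k] = 0
For k >= 2: P[k] shifts by exactly -22
Delta array: [0, 0, -22, -22, -22, -22, -22, -22]

Answer: [0, 0, -22, -22, -22, -22, -22, -22]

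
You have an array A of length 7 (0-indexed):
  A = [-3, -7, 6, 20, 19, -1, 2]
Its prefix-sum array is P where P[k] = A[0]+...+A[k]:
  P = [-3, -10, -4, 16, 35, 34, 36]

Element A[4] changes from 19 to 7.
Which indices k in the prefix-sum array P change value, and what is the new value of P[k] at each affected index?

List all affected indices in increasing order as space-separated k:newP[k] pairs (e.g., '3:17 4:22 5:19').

Answer: 4:23 5:22 6:24

Derivation:
P[k] = A[0] + ... + A[k]
P[k] includes A[4] iff k >= 4
Affected indices: 4, 5, ..., 6; delta = -12
  P[4]: 35 + -12 = 23
  P[5]: 34 + -12 = 22
  P[6]: 36 + -12 = 24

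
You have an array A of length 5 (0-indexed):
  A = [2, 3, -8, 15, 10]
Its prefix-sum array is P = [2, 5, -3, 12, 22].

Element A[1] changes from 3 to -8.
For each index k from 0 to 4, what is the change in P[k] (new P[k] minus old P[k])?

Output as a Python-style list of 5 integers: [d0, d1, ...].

Answer: [0, -11, -11, -11, -11]

Derivation:
Element change: A[1] 3 -> -8, delta = -11
For k < 1: P[k] unchanged, delta_P[k] = 0
For k >= 1: P[k] shifts by exactly -11
Delta array: [0, -11, -11, -11, -11]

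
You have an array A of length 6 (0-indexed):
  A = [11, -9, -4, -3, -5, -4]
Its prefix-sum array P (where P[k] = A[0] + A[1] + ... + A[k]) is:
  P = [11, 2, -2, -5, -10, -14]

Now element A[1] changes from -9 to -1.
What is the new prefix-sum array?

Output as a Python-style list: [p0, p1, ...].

Answer: [11, 10, 6, 3, -2, -6]

Derivation:
Change: A[1] -9 -> -1, delta = 8
P[k] for k < 1: unchanged (A[1] not included)
P[k] for k >= 1: shift by delta = 8
  P[0] = 11 + 0 = 11
  P[1] = 2 + 8 = 10
  P[2] = -2 + 8 = 6
  P[3] = -5 + 8 = 3
  P[4] = -10 + 8 = -2
  P[5] = -14 + 8 = -6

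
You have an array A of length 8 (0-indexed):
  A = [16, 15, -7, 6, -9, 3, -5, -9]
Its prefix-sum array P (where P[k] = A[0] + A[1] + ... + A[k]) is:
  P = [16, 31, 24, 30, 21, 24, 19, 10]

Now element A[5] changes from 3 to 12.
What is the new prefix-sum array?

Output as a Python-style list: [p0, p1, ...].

Change: A[5] 3 -> 12, delta = 9
P[k] for k < 5: unchanged (A[5] not included)
P[k] for k >= 5: shift by delta = 9
  P[0] = 16 + 0 = 16
  P[1] = 31 + 0 = 31
  P[2] = 24 + 0 = 24
  P[3] = 30 + 0 = 30
  P[4] = 21 + 0 = 21
  P[5] = 24 + 9 = 33
  P[6] = 19 + 9 = 28
  P[7] = 10 + 9 = 19

Answer: [16, 31, 24, 30, 21, 33, 28, 19]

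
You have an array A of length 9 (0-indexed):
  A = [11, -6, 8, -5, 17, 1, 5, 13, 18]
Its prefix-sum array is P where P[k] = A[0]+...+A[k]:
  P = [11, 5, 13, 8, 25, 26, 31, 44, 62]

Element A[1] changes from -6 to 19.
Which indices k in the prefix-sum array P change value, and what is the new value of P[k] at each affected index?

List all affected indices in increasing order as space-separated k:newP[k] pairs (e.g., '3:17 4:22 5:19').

Answer: 1:30 2:38 3:33 4:50 5:51 6:56 7:69 8:87

Derivation:
P[k] = A[0] + ... + A[k]
P[k] includes A[1] iff k >= 1
Affected indices: 1, 2, ..., 8; delta = 25
  P[1]: 5 + 25 = 30
  P[2]: 13 + 25 = 38
  P[3]: 8 + 25 = 33
  P[4]: 25 + 25 = 50
  P[5]: 26 + 25 = 51
  P[6]: 31 + 25 = 56
  P[7]: 44 + 25 = 69
  P[8]: 62 + 25 = 87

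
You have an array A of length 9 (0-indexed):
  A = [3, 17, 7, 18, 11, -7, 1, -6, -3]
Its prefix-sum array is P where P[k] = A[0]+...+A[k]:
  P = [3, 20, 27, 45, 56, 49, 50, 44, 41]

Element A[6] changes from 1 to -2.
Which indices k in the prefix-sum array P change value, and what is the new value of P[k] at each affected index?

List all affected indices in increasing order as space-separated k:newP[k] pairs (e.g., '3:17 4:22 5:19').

P[k] = A[0] + ... + A[k]
P[k] includes A[6] iff k >= 6
Affected indices: 6, 7, ..., 8; delta = -3
  P[6]: 50 + -3 = 47
  P[7]: 44 + -3 = 41
  P[8]: 41 + -3 = 38

Answer: 6:47 7:41 8:38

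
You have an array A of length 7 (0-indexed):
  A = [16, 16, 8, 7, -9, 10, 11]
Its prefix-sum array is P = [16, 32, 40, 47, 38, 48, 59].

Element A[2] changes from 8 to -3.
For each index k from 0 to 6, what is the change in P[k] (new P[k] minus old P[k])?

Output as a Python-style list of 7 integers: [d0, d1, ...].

Answer: [0, 0, -11, -11, -11, -11, -11]

Derivation:
Element change: A[2] 8 -> -3, delta = -11
For k < 2: P[k] unchanged, delta_P[k] = 0
For k >= 2: P[k] shifts by exactly -11
Delta array: [0, 0, -11, -11, -11, -11, -11]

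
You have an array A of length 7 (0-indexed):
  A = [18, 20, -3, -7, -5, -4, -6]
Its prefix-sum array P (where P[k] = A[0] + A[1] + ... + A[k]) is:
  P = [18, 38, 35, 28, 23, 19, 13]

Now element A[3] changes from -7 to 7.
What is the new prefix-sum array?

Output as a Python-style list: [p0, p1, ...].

Change: A[3] -7 -> 7, delta = 14
P[k] for k < 3: unchanged (A[3] not included)
P[k] for k >= 3: shift by delta = 14
  P[0] = 18 + 0 = 18
  P[1] = 38 + 0 = 38
  P[2] = 35 + 0 = 35
  P[3] = 28 + 14 = 42
  P[4] = 23 + 14 = 37
  P[5] = 19 + 14 = 33
  P[6] = 13 + 14 = 27

Answer: [18, 38, 35, 42, 37, 33, 27]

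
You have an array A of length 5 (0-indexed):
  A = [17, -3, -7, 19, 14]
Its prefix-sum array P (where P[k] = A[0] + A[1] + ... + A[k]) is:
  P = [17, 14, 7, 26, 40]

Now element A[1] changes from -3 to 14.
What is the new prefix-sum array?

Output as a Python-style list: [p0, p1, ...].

Answer: [17, 31, 24, 43, 57]

Derivation:
Change: A[1] -3 -> 14, delta = 17
P[k] for k < 1: unchanged (A[1] not included)
P[k] for k >= 1: shift by delta = 17
  P[0] = 17 + 0 = 17
  P[1] = 14 + 17 = 31
  P[2] = 7 + 17 = 24
  P[3] = 26 + 17 = 43
  P[4] = 40 + 17 = 57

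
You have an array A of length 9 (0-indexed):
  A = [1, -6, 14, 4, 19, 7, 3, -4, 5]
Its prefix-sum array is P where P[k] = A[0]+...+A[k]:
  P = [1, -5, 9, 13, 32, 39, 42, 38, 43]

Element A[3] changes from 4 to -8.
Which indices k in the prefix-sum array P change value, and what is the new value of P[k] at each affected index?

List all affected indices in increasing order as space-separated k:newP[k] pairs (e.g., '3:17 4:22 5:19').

Answer: 3:1 4:20 5:27 6:30 7:26 8:31

Derivation:
P[k] = A[0] + ... + A[k]
P[k] includes A[3] iff k >= 3
Affected indices: 3, 4, ..., 8; delta = -12
  P[3]: 13 + -12 = 1
  P[4]: 32 + -12 = 20
  P[5]: 39 + -12 = 27
  P[6]: 42 + -12 = 30
  P[7]: 38 + -12 = 26
  P[8]: 43 + -12 = 31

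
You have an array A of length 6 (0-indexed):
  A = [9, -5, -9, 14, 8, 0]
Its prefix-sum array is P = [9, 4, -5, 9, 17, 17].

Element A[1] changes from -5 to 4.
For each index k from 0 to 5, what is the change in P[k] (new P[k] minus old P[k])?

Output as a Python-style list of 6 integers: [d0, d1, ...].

Element change: A[1] -5 -> 4, delta = 9
For k < 1: P[k] unchanged, delta_P[k] = 0
For k >= 1: P[k] shifts by exactly 9
Delta array: [0, 9, 9, 9, 9, 9]

Answer: [0, 9, 9, 9, 9, 9]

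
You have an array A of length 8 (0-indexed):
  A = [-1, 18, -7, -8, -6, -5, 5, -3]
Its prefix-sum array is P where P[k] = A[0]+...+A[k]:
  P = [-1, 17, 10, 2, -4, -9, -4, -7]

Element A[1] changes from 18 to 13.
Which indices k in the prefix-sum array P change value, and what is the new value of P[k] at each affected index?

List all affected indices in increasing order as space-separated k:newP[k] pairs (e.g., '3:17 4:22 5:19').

Answer: 1:12 2:5 3:-3 4:-9 5:-14 6:-9 7:-12

Derivation:
P[k] = A[0] + ... + A[k]
P[k] includes A[1] iff k >= 1
Affected indices: 1, 2, ..., 7; delta = -5
  P[1]: 17 + -5 = 12
  P[2]: 10 + -5 = 5
  P[3]: 2 + -5 = -3
  P[4]: -4 + -5 = -9
  P[5]: -9 + -5 = -14
  P[6]: -4 + -5 = -9
  P[7]: -7 + -5 = -12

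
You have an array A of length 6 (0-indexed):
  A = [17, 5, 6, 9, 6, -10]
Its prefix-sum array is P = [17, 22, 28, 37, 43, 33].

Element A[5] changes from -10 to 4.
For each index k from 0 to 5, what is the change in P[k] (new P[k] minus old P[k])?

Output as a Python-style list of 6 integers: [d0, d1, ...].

Element change: A[5] -10 -> 4, delta = 14
For k < 5: P[k] unchanged, delta_P[k] = 0
For k >= 5: P[k] shifts by exactly 14
Delta array: [0, 0, 0, 0, 0, 14]

Answer: [0, 0, 0, 0, 0, 14]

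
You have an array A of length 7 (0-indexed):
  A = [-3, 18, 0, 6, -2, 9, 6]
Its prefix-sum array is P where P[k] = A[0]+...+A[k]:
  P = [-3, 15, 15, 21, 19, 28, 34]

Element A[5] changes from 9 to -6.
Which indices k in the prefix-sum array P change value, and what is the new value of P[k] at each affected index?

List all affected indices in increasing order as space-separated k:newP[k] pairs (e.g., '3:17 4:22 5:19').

Answer: 5:13 6:19

Derivation:
P[k] = A[0] + ... + A[k]
P[k] includes A[5] iff k >= 5
Affected indices: 5, 6, ..., 6; delta = -15
  P[5]: 28 + -15 = 13
  P[6]: 34 + -15 = 19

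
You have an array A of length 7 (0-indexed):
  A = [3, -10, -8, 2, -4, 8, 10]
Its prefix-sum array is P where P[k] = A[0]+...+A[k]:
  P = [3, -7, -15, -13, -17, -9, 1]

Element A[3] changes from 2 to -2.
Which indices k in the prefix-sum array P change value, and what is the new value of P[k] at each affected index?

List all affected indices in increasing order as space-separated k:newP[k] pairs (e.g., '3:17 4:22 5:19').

P[k] = A[0] + ... + A[k]
P[k] includes A[3] iff k >= 3
Affected indices: 3, 4, ..., 6; delta = -4
  P[3]: -13 + -4 = -17
  P[4]: -17 + -4 = -21
  P[5]: -9 + -4 = -13
  P[6]: 1 + -4 = -3

Answer: 3:-17 4:-21 5:-13 6:-3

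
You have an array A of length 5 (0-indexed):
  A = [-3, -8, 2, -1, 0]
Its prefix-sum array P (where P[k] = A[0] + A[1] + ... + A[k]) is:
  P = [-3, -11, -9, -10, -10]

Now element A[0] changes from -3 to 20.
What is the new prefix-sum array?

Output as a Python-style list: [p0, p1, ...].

Answer: [20, 12, 14, 13, 13]

Derivation:
Change: A[0] -3 -> 20, delta = 23
P[k] for k < 0: unchanged (A[0] not included)
P[k] for k >= 0: shift by delta = 23
  P[0] = -3 + 23 = 20
  P[1] = -11 + 23 = 12
  P[2] = -9 + 23 = 14
  P[3] = -10 + 23 = 13
  P[4] = -10 + 23 = 13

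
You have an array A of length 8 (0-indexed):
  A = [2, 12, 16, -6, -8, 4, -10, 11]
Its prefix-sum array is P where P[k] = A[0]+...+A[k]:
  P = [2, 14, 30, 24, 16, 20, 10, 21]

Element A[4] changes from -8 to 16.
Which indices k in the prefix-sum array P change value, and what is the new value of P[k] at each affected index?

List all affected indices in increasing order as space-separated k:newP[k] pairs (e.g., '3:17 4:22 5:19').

P[k] = A[0] + ... + A[k]
P[k] includes A[4] iff k >= 4
Affected indices: 4, 5, ..., 7; delta = 24
  P[4]: 16 + 24 = 40
  P[5]: 20 + 24 = 44
  P[6]: 10 + 24 = 34
  P[7]: 21 + 24 = 45

Answer: 4:40 5:44 6:34 7:45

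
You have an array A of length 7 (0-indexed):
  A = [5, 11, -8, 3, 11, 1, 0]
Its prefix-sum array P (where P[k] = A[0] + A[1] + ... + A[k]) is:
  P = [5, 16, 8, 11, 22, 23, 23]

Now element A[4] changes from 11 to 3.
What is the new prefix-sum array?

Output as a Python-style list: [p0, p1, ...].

Answer: [5, 16, 8, 11, 14, 15, 15]

Derivation:
Change: A[4] 11 -> 3, delta = -8
P[k] for k < 4: unchanged (A[4] not included)
P[k] for k >= 4: shift by delta = -8
  P[0] = 5 + 0 = 5
  P[1] = 16 + 0 = 16
  P[2] = 8 + 0 = 8
  P[3] = 11 + 0 = 11
  P[4] = 22 + -8 = 14
  P[5] = 23 + -8 = 15
  P[6] = 23 + -8 = 15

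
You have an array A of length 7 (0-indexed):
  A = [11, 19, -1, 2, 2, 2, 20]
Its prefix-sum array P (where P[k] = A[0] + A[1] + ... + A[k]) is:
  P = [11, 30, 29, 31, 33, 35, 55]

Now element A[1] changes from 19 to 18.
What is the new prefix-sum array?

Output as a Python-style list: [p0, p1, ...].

Answer: [11, 29, 28, 30, 32, 34, 54]

Derivation:
Change: A[1] 19 -> 18, delta = -1
P[k] for k < 1: unchanged (A[1] not included)
P[k] for k >= 1: shift by delta = -1
  P[0] = 11 + 0 = 11
  P[1] = 30 + -1 = 29
  P[2] = 29 + -1 = 28
  P[3] = 31 + -1 = 30
  P[4] = 33 + -1 = 32
  P[5] = 35 + -1 = 34
  P[6] = 55 + -1 = 54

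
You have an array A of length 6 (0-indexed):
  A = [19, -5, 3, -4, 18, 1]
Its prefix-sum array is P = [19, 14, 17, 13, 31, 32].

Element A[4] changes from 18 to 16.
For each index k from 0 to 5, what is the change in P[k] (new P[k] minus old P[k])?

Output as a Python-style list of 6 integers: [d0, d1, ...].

Answer: [0, 0, 0, 0, -2, -2]

Derivation:
Element change: A[4] 18 -> 16, delta = -2
For k < 4: P[k] unchanged, delta_P[k] = 0
For k >= 4: P[k] shifts by exactly -2
Delta array: [0, 0, 0, 0, -2, -2]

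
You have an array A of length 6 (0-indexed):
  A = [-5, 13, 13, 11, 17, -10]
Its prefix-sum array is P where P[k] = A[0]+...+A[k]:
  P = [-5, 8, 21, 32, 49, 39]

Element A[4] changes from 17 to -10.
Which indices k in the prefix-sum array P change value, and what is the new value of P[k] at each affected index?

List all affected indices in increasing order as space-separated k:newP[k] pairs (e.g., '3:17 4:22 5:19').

Answer: 4:22 5:12

Derivation:
P[k] = A[0] + ... + A[k]
P[k] includes A[4] iff k >= 4
Affected indices: 4, 5, ..., 5; delta = -27
  P[4]: 49 + -27 = 22
  P[5]: 39 + -27 = 12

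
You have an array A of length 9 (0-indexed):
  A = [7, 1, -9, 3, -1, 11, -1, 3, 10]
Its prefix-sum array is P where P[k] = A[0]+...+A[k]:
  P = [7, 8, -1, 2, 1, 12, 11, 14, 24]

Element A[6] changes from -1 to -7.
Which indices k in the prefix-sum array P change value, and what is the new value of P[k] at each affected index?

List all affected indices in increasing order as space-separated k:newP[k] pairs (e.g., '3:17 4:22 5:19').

P[k] = A[0] + ... + A[k]
P[k] includes A[6] iff k >= 6
Affected indices: 6, 7, ..., 8; delta = -6
  P[6]: 11 + -6 = 5
  P[7]: 14 + -6 = 8
  P[8]: 24 + -6 = 18

Answer: 6:5 7:8 8:18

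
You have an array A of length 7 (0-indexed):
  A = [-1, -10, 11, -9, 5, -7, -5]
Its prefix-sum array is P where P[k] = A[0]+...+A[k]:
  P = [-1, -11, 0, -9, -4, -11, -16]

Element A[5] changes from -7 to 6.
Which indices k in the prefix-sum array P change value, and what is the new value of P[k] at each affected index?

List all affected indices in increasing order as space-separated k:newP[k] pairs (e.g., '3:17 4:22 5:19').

P[k] = A[0] + ... + A[k]
P[k] includes A[5] iff k >= 5
Affected indices: 5, 6, ..., 6; delta = 13
  P[5]: -11 + 13 = 2
  P[6]: -16 + 13 = -3

Answer: 5:2 6:-3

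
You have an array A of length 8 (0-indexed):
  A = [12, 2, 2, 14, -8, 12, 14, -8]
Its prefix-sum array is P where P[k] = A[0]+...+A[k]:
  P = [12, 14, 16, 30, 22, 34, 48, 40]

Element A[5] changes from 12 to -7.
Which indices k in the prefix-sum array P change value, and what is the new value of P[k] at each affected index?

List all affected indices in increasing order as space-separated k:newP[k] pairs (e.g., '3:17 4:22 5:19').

Answer: 5:15 6:29 7:21

Derivation:
P[k] = A[0] + ... + A[k]
P[k] includes A[5] iff k >= 5
Affected indices: 5, 6, ..., 7; delta = -19
  P[5]: 34 + -19 = 15
  P[6]: 48 + -19 = 29
  P[7]: 40 + -19 = 21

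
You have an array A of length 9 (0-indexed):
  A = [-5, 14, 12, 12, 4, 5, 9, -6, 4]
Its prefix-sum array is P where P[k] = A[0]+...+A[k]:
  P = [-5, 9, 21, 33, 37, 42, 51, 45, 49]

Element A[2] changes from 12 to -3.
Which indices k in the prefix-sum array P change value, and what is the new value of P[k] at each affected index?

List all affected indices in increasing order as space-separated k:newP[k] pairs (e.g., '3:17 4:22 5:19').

Answer: 2:6 3:18 4:22 5:27 6:36 7:30 8:34

Derivation:
P[k] = A[0] + ... + A[k]
P[k] includes A[2] iff k >= 2
Affected indices: 2, 3, ..., 8; delta = -15
  P[2]: 21 + -15 = 6
  P[3]: 33 + -15 = 18
  P[4]: 37 + -15 = 22
  P[5]: 42 + -15 = 27
  P[6]: 51 + -15 = 36
  P[7]: 45 + -15 = 30
  P[8]: 49 + -15 = 34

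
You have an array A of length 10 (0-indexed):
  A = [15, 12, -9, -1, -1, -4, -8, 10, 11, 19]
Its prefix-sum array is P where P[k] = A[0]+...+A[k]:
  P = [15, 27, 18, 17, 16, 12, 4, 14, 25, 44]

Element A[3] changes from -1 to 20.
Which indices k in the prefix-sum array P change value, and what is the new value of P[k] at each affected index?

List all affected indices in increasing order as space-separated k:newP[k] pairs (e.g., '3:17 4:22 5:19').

P[k] = A[0] + ... + A[k]
P[k] includes A[3] iff k >= 3
Affected indices: 3, 4, ..., 9; delta = 21
  P[3]: 17 + 21 = 38
  P[4]: 16 + 21 = 37
  P[5]: 12 + 21 = 33
  P[6]: 4 + 21 = 25
  P[7]: 14 + 21 = 35
  P[8]: 25 + 21 = 46
  P[9]: 44 + 21 = 65

Answer: 3:38 4:37 5:33 6:25 7:35 8:46 9:65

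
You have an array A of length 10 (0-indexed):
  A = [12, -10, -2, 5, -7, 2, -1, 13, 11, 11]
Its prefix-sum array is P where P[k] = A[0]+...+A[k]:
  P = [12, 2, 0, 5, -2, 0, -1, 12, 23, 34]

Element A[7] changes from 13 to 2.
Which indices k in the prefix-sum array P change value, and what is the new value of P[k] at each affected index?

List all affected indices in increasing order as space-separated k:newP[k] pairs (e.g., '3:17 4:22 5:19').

P[k] = A[0] + ... + A[k]
P[k] includes A[7] iff k >= 7
Affected indices: 7, 8, ..., 9; delta = -11
  P[7]: 12 + -11 = 1
  P[8]: 23 + -11 = 12
  P[9]: 34 + -11 = 23

Answer: 7:1 8:12 9:23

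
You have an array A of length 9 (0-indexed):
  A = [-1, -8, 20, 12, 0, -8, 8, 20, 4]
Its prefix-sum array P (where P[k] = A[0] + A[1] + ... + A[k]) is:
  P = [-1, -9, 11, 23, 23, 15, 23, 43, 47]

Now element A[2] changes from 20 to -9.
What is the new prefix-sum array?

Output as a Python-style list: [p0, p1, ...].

Answer: [-1, -9, -18, -6, -6, -14, -6, 14, 18]

Derivation:
Change: A[2] 20 -> -9, delta = -29
P[k] for k < 2: unchanged (A[2] not included)
P[k] for k >= 2: shift by delta = -29
  P[0] = -1 + 0 = -1
  P[1] = -9 + 0 = -9
  P[2] = 11 + -29 = -18
  P[3] = 23 + -29 = -6
  P[4] = 23 + -29 = -6
  P[5] = 15 + -29 = -14
  P[6] = 23 + -29 = -6
  P[7] = 43 + -29 = 14
  P[8] = 47 + -29 = 18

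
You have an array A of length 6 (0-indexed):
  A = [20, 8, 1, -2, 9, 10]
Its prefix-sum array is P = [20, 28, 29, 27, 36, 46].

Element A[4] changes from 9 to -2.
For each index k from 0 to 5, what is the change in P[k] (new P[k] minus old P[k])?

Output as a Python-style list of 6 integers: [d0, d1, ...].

Element change: A[4] 9 -> -2, delta = -11
For k < 4: P[k] unchanged, delta_P[k] = 0
For k >= 4: P[k] shifts by exactly -11
Delta array: [0, 0, 0, 0, -11, -11]

Answer: [0, 0, 0, 0, -11, -11]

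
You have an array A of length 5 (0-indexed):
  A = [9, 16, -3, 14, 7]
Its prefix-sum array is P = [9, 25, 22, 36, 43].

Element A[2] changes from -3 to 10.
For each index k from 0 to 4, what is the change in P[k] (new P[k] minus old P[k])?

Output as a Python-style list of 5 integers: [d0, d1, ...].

Element change: A[2] -3 -> 10, delta = 13
For k < 2: P[k] unchanged, delta_P[k] = 0
For k >= 2: P[k] shifts by exactly 13
Delta array: [0, 0, 13, 13, 13]

Answer: [0, 0, 13, 13, 13]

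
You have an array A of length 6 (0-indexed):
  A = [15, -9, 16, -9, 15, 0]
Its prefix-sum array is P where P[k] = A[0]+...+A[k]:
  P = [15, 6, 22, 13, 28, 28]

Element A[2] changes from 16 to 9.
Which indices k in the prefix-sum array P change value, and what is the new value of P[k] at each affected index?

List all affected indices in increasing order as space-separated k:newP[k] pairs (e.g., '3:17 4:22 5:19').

Answer: 2:15 3:6 4:21 5:21

Derivation:
P[k] = A[0] + ... + A[k]
P[k] includes A[2] iff k >= 2
Affected indices: 2, 3, ..., 5; delta = -7
  P[2]: 22 + -7 = 15
  P[3]: 13 + -7 = 6
  P[4]: 28 + -7 = 21
  P[5]: 28 + -7 = 21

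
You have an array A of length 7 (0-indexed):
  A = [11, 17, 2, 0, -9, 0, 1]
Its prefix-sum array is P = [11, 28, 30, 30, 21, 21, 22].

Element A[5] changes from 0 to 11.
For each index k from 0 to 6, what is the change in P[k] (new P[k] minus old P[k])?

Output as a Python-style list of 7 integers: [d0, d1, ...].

Element change: A[5] 0 -> 11, delta = 11
For k < 5: P[k] unchanged, delta_P[k] = 0
For k >= 5: P[k] shifts by exactly 11
Delta array: [0, 0, 0, 0, 0, 11, 11]

Answer: [0, 0, 0, 0, 0, 11, 11]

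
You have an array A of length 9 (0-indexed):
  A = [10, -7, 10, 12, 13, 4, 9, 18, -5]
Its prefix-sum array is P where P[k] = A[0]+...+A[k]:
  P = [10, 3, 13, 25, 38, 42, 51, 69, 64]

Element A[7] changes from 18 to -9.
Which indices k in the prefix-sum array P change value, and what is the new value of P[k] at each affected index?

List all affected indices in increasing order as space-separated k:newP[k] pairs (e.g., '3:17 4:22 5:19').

Answer: 7:42 8:37

Derivation:
P[k] = A[0] + ... + A[k]
P[k] includes A[7] iff k >= 7
Affected indices: 7, 8, ..., 8; delta = -27
  P[7]: 69 + -27 = 42
  P[8]: 64 + -27 = 37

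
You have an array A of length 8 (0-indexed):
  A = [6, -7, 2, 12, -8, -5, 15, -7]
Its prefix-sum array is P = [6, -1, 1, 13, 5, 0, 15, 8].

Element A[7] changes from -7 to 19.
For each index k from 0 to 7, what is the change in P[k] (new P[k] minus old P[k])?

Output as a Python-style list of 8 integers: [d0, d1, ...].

Answer: [0, 0, 0, 0, 0, 0, 0, 26]

Derivation:
Element change: A[7] -7 -> 19, delta = 26
For k < 7: P[k] unchanged, delta_P[k] = 0
For k >= 7: P[k] shifts by exactly 26
Delta array: [0, 0, 0, 0, 0, 0, 0, 26]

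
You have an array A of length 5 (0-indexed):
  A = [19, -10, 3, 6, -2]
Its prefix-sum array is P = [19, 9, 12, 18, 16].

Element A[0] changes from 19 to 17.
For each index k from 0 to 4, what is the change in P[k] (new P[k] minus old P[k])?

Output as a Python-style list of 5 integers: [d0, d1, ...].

Answer: [-2, -2, -2, -2, -2]

Derivation:
Element change: A[0] 19 -> 17, delta = -2
For k < 0: P[k] unchanged, delta_P[k] = 0
For k >= 0: P[k] shifts by exactly -2
Delta array: [-2, -2, -2, -2, -2]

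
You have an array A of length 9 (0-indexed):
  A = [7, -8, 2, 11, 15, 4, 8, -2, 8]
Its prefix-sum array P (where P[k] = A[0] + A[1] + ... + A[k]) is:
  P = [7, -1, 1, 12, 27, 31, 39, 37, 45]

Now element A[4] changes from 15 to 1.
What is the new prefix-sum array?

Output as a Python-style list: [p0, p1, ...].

Change: A[4] 15 -> 1, delta = -14
P[k] for k < 4: unchanged (A[4] not included)
P[k] for k >= 4: shift by delta = -14
  P[0] = 7 + 0 = 7
  P[1] = -1 + 0 = -1
  P[2] = 1 + 0 = 1
  P[3] = 12 + 0 = 12
  P[4] = 27 + -14 = 13
  P[5] = 31 + -14 = 17
  P[6] = 39 + -14 = 25
  P[7] = 37 + -14 = 23
  P[8] = 45 + -14 = 31

Answer: [7, -1, 1, 12, 13, 17, 25, 23, 31]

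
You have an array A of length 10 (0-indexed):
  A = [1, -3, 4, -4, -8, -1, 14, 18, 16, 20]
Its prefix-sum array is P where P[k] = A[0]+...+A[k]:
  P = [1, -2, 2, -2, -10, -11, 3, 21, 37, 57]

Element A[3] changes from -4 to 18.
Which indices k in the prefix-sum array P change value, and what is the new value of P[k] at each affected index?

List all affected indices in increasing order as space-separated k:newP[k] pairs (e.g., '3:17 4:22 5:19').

Answer: 3:20 4:12 5:11 6:25 7:43 8:59 9:79

Derivation:
P[k] = A[0] + ... + A[k]
P[k] includes A[3] iff k >= 3
Affected indices: 3, 4, ..., 9; delta = 22
  P[3]: -2 + 22 = 20
  P[4]: -10 + 22 = 12
  P[5]: -11 + 22 = 11
  P[6]: 3 + 22 = 25
  P[7]: 21 + 22 = 43
  P[8]: 37 + 22 = 59
  P[9]: 57 + 22 = 79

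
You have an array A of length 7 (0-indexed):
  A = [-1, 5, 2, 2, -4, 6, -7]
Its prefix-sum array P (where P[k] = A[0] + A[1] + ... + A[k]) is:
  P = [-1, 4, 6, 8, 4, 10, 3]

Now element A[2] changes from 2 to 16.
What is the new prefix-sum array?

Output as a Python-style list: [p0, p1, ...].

Answer: [-1, 4, 20, 22, 18, 24, 17]

Derivation:
Change: A[2] 2 -> 16, delta = 14
P[k] for k < 2: unchanged (A[2] not included)
P[k] for k >= 2: shift by delta = 14
  P[0] = -1 + 0 = -1
  P[1] = 4 + 0 = 4
  P[2] = 6 + 14 = 20
  P[3] = 8 + 14 = 22
  P[4] = 4 + 14 = 18
  P[5] = 10 + 14 = 24
  P[6] = 3 + 14 = 17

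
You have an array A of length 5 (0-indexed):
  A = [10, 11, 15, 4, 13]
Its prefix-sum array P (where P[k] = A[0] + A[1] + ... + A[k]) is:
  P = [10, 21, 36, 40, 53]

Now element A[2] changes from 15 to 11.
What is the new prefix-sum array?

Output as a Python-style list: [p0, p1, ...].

Change: A[2] 15 -> 11, delta = -4
P[k] for k < 2: unchanged (A[2] not included)
P[k] for k >= 2: shift by delta = -4
  P[0] = 10 + 0 = 10
  P[1] = 21 + 0 = 21
  P[2] = 36 + -4 = 32
  P[3] = 40 + -4 = 36
  P[4] = 53 + -4 = 49

Answer: [10, 21, 32, 36, 49]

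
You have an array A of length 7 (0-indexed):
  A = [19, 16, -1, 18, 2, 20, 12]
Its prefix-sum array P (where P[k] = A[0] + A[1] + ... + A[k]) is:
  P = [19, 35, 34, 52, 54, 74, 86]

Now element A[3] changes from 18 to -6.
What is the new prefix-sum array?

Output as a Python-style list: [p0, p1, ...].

Change: A[3] 18 -> -6, delta = -24
P[k] for k < 3: unchanged (A[3] not included)
P[k] for k >= 3: shift by delta = -24
  P[0] = 19 + 0 = 19
  P[1] = 35 + 0 = 35
  P[2] = 34 + 0 = 34
  P[3] = 52 + -24 = 28
  P[4] = 54 + -24 = 30
  P[5] = 74 + -24 = 50
  P[6] = 86 + -24 = 62

Answer: [19, 35, 34, 28, 30, 50, 62]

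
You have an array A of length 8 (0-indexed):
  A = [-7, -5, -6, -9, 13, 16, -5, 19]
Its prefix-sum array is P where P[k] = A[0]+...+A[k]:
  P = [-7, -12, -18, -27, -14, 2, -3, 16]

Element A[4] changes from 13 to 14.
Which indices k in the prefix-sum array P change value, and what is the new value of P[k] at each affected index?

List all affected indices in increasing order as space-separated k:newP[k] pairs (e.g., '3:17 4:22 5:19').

Answer: 4:-13 5:3 6:-2 7:17

Derivation:
P[k] = A[0] + ... + A[k]
P[k] includes A[4] iff k >= 4
Affected indices: 4, 5, ..., 7; delta = 1
  P[4]: -14 + 1 = -13
  P[5]: 2 + 1 = 3
  P[6]: -3 + 1 = -2
  P[7]: 16 + 1 = 17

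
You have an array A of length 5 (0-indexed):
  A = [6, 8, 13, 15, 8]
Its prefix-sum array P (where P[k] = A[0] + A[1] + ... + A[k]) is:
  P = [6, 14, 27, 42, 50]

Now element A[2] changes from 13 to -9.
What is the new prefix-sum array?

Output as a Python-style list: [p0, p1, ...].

Change: A[2] 13 -> -9, delta = -22
P[k] for k < 2: unchanged (A[2] not included)
P[k] for k >= 2: shift by delta = -22
  P[0] = 6 + 0 = 6
  P[1] = 14 + 0 = 14
  P[2] = 27 + -22 = 5
  P[3] = 42 + -22 = 20
  P[4] = 50 + -22 = 28

Answer: [6, 14, 5, 20, 28]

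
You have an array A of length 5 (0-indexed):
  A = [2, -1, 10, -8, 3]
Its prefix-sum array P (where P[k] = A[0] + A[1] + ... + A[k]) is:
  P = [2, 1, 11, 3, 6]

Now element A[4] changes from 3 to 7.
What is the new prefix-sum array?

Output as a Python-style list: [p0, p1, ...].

Change: A[4] 3 -> 7, delta = 4
P[k] for k < 4: unchanged (A[4] not included)
P[k] for k >= 4: shift by delta = 4
  P[0] = 2 + 0 = 2
  P[1] = 1 + 0 = 1
  P[2] = 11 + 0 = 11
  P[3] = 3 + 0 = 3
  P[4] = 6 + 4 = 10

Answer: [2, 1, 11, 3, 10]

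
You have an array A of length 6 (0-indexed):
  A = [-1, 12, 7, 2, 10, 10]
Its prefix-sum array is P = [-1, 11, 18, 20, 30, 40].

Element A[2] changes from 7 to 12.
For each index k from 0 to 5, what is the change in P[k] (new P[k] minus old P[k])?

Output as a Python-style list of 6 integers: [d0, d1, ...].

Element change: A[2] 7 -> 12, delta = 5
For k < 2: P[k] unchanged, delta_P[k] = 0
For k >= 2: P[k] shifts by exactly 5
Delta array: [0, 0, 5, 5, 5, 5]

Answer: [0, 0, 5, 5, 5, 5]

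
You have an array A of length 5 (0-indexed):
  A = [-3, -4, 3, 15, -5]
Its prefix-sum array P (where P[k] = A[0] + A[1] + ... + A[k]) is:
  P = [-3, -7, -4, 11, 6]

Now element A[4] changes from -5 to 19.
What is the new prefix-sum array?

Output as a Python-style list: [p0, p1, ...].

Change: A[4] -5 -> 19, delta = 24
P[k] for k < 4: unchanged (A[4] not included)
P[k] for k >= 4: shift by delta = 24
  P[0] = -3 + 0 = -3
  P[1] = -7 + 0 = -7
  P[2] = -4 + 0 = -4
  P[3] = 11 + 0 = 11
  P[4] = 6 + 24 = 30

Answer: [-3, -7, -4, 11, 30]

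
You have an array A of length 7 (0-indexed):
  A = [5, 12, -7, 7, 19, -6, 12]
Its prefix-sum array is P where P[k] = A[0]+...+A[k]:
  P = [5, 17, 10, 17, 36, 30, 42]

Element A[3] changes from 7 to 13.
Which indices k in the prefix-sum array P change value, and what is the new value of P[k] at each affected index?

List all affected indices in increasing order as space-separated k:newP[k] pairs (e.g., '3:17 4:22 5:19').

P[k] = A[0] + ... + A[k]
P[k] includes A[3] iff k >= 3
Affected indices: 3, 4, ..., 6; delta = 6
  P[3]: 17 + 6 = 23
  P[4]: 36 + 6 = 42
  P[5]: 30 + 6 = 36
  P[6]: 42 + 6 = 48

Answer: 3:23 4:42 5:36 6:48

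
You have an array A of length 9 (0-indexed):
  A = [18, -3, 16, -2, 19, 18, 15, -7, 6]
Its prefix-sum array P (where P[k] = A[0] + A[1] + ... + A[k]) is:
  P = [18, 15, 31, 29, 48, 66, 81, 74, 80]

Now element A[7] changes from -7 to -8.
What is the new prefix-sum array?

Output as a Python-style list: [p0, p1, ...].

Answer: [18, 15, 31, 29, 48, 66, 81, 73, 79]

Derivation:
Change: A[7] -7 -> -8, delta = -1
P[k] for k < 7: unchanged (A[7] not included)
P[k] for k >= 7: shift by delta = -1
  P[0] = 18 + 0 = 18
  P[1] = 15 + 0 = 15
  P[2] = 31 + 0 = 31
  P[3] = 29 + 0 = 29
  P[4] = 48 + 0 = 48
  P[5] = 66 + 0 = 66
  P[6] = 81 + 0 = 81
  P[7] = 74 + -1 = 73
  P[8] = 80 + -1 = 79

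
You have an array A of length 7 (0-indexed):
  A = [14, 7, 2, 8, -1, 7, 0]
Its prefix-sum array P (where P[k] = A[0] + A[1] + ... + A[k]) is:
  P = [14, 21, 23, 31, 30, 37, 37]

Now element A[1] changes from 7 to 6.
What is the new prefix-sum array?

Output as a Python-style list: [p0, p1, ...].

Answer: [14, 20, 22, 30, 29, 36, 36]

Derivation:
Change: A[1] 7 -> 6, delta = -1
P[k] for k < 1: unchanged (A[1] not included)
P[k] for k >= 1: shift by delta = -1
  P[0] = 14 + 0 = 14
  P[1] = 21 + -1 = 20
  P[2] = 23 + -1 = 22
  P[3] = 31 + -1 = 30
  P[4] = 30 + -1 = 29
  P[5] = 37 + -1 = 36
  P[6] = 37 + -1 = 36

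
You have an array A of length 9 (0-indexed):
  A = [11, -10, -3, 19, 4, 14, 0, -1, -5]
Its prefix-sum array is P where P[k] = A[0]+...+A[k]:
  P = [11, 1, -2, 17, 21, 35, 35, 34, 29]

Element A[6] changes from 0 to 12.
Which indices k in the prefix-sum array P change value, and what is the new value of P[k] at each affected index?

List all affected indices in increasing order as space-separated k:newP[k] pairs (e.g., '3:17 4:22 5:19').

P[k] = A[0] + ... + A[k]
P[k] includes A[6] iff k >= 6
Affected indices: 6, 7, ..., 8; delta = 12
  P[6]: 35 + 12 = 47
  P[7]: 34 + 12 = 46
  P[8]: 29 + 12 = 41

Answer: 6:47 7:46 8:41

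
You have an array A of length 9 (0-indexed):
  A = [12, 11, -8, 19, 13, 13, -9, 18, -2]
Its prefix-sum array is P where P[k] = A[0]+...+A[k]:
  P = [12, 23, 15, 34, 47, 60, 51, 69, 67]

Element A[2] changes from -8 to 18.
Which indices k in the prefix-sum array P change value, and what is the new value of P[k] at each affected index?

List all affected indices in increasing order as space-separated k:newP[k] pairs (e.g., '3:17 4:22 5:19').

P[k] = A[0] + ... + A[k]
P[k] includes A[2] iff k >= 2
Affected indices: 2, 3, ..., 8; delta = 26
  P[2]: 15 + 26 = 41
  P[3]: 34 + 26 = 60
  P[4]: 47 + 26 = 73
  P[5]: 60 + 26 = 86
  P[6]: 51 + 26 = 77
  P[7]: 69 + 26 = 95
  P[8]: 67 + 26 = 93

Answer: 2:41 3:60 4:73 5:86 6:77 7:95 8:93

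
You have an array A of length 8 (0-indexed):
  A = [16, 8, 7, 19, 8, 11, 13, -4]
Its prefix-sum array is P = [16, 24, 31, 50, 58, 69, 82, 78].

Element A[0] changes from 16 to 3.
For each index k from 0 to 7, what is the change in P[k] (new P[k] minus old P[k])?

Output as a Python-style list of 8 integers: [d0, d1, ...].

Answer: [-13, -13, -13, -13, -13, -13, -13, -13]

Derivation:
Element change: A[0] 16 -> 3, delta = -13
For k < 0: P[k] unchanged, delta_P[k] = 0
For k >= 0: P[k] shifts by exactly -13
Delta array: [-13, -13, -13, -13, -13, -13, -13, -13]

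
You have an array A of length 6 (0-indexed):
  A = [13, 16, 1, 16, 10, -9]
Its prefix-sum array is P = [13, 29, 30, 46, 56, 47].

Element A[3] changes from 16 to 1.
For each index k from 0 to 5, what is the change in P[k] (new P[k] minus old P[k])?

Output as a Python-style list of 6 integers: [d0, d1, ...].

Answer: [0, 0, 0, -15, -15, -15]

Derivation:
Element change: A[3] 16 -> 1, delta = -15
For k < 3: P[k] unchanged, delta_P[k] = 0
For k >= 3: P[k] shifts by exactly -15
Delta array: [0, 0, 0, -15, -15, -15]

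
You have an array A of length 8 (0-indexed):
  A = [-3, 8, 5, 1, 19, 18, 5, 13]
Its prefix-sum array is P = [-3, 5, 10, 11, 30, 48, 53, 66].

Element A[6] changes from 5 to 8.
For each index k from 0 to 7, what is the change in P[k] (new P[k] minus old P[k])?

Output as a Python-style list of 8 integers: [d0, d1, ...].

Element change: A[6] 5 -> 8, delta = 3
For k < 6: P[k] unchanged, delta_P[k] = 0
For k >= 6: P[k] shifts by exactly 3
Delta array: [0, 0, 0, 0, 0, 0, 3, 3]

Answer: [0, 0, 0, 0, 0, 0, 3, 3]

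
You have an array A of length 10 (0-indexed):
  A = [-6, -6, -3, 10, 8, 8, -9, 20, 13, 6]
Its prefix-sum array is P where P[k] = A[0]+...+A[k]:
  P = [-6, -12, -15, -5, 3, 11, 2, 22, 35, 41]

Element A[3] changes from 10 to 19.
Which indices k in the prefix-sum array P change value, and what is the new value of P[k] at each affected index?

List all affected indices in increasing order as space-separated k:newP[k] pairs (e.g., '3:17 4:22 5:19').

Answer: 3:4 4:12 5:20 6:11 7:31 8:44 9:50

Derivation:
P[k] = A[0] + ... + A[k]
P[k] includes A[3] iff k >= 3
Affected indices: 3, 4, ..., 9; delta = 9
  P[3]: -5 + 9 = 4
  P[4]: 3 + 9 = 12
  P[5]: 11 + 9 = 20
  P[6]: 2 + 9 = 11
  P[7]: 22 + 9 = 31
  P[8]: 35 + 9 = 44
  P[9]: 41 + 9 = 50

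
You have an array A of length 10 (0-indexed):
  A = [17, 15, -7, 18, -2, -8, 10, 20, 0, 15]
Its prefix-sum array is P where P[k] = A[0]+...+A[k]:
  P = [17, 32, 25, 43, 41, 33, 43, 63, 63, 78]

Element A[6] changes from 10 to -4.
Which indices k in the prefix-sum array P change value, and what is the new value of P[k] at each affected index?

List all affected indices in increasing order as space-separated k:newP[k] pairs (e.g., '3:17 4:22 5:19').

Answer: 6:29 7:49 8:49 9:64

Derivation:
P[k] = A[0] + ... + A[k]
P[k] includes A[6] iff k >= 6
Affected indices: 6, 7, ..., 9; delta = -14
  P[6]: 43 + -14 = 29
  P[7]: 63 + -14 = 49
  P[8]: 63 + -14 = 49
  P[9]: 78 + -14 = 64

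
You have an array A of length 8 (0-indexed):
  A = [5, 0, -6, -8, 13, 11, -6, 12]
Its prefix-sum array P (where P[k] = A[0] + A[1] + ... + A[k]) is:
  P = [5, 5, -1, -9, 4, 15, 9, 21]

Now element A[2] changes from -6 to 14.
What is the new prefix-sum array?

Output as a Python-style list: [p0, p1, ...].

Answer: [5, 5, 19, 11, 24, 35, 29, 41]

Derivation:
Change: A[2] -6 -> 14, delta = 20
P[k] for k < 2: unchanged (A[2] not included)
P[k] for k >= 2: shift by delta = 20
  P[0] = 5 + 0 = 5
  P[1] = 5 + 0 = 5
  P[2] = -1 + 20 = 19
  P[3] = -9 + 20 = 11
  P[4] = 4 + 20 = 24
  P[5] = 15 + 20 = 35
  P[6] = 9 + 20 = 29
  P[7] = 21 + 20 = 41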